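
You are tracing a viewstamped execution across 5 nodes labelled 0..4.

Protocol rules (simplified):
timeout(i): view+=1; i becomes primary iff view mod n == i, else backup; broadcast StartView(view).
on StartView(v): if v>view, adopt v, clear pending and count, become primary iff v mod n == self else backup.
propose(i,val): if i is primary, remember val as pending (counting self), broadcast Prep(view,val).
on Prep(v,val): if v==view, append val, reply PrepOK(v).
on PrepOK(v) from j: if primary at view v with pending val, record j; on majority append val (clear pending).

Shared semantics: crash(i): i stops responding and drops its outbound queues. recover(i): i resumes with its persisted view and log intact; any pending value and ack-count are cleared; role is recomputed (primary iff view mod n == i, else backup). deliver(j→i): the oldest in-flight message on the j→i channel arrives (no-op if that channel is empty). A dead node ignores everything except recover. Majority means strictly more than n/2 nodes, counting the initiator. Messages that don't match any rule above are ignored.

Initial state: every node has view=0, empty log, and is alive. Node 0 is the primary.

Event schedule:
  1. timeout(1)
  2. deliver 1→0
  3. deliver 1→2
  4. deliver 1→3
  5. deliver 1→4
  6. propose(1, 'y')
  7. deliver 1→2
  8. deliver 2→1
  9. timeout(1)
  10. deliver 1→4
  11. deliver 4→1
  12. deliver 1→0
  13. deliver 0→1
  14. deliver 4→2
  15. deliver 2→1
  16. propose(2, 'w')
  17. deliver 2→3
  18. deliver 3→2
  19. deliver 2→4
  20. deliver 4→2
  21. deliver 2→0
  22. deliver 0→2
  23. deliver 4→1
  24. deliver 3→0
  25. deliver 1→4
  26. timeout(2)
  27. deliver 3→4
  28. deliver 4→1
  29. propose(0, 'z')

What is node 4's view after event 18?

1

step 1 timeout(1): 1={prim,v=1,log=-}
step 2 deliver 1→0: 0={back,v=1,log=-}
step 3 deliver 1→2: 2={back,v=1,log=-}
step 4 deliver 1→3: 3={back,v=1,log=-}
step 5 deliver 1→4: 4={back,v=1,log=-}
step 6 propose(1,'y'): —
step 7 deliver 1→2: 2={back,v=1,log=y}
step 8 deliver 2→1: —
step 9 timeout(1): 1={back,v=2,log=-}
step 10 deliver 1→4: 4={back,v=1,log=y}
step 11 deliver 4→1: —
step 12 deliver 1→0: 0={back,v=1,log=y}
step 13 deliver 0→1: —
step 14 deliver 4→2: —
step 15 deliver 2→1: —
step 16 propose(2,'w'): —
step 17 deliver 2→3: —
step 18 deliver 3→2: —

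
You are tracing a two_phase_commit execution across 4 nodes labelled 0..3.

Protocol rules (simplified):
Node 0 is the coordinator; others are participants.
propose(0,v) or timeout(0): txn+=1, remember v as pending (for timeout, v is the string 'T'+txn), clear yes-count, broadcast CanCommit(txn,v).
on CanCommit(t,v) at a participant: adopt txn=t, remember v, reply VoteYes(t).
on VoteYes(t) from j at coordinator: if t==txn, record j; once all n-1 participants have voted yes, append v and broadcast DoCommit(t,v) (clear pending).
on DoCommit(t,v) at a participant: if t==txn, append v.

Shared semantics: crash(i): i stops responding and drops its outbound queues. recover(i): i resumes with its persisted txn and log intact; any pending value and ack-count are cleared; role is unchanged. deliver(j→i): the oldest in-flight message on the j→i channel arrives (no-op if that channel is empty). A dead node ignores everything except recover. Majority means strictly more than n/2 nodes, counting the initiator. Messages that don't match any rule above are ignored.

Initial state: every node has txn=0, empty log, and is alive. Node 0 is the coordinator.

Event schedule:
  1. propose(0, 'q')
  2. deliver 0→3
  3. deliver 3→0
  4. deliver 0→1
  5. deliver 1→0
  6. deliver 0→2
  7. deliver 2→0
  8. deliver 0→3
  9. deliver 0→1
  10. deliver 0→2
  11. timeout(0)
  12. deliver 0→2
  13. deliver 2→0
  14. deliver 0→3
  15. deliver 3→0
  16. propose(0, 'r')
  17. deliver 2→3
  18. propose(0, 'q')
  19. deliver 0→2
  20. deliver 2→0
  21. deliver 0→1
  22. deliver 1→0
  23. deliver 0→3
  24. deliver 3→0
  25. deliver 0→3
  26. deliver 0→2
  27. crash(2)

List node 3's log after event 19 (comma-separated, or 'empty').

e1 propose(0,'q'): 0[coor,t=1,-]
e2 deliver 0→3: 3[part,t=1,-]
e3 deliver 3→0: ·
e4 deliver 0→1: 1[part,t=1,-]
e5 deliver 1→0: ·
e6 deliver 0→2: 2[part,t=1,-]
e7 deliver 2→0: 0[coor,t=1,q]
e8 deliver 0→3: 3[part,t=1,q]
e9 deliver 0→1: 1[part,t=1,q]
e10 deliver 0→2: 2[part,t=1,q]
e11 timeout(0): 0[coor,t=2,q]
e12 deliver 0→2: 2[part,t=2,q]
e13 deliver 2→0: ·
e14 deliver 0→3: 3[part,t=2,q]
e15 deliver 3→0: ·
e16 propose(0,'r'): 0[coor,t=3,q]
e17 deliver 2→3: ·
e18 propose(0,'q'): 0[coor,t=4,q]
e19 deliver 0→2: 2[part,t=3,q]

q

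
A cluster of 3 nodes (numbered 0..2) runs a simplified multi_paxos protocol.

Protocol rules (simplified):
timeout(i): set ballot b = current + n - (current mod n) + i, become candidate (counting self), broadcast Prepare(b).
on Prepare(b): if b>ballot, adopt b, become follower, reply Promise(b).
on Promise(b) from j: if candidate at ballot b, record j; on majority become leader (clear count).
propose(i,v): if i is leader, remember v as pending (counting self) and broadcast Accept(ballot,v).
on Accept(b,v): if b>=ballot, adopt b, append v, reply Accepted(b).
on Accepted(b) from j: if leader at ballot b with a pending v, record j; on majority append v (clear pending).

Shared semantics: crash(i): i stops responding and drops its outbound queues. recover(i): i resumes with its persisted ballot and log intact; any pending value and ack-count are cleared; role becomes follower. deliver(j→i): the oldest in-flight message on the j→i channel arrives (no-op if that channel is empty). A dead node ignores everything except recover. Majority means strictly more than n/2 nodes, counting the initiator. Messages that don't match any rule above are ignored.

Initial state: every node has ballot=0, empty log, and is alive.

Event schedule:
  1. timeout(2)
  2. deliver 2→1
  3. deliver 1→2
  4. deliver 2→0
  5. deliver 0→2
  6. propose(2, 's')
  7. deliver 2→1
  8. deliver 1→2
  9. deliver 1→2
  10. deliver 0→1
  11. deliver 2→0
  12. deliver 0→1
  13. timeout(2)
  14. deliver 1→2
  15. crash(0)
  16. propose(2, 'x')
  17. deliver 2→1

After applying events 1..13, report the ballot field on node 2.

8

1. timeout(2):  <2:cand b5 ->
2. deliver 2→1:  <1:foll b5 ->
3. deliver 1→2:  <2:lead b5 ->
4. deliver 2→0:  <0:foll b5 ->
5. deliver 0→2:  nop
6. propose(2,'s'):  nop
7. deliver 2→1:  <1:foll b5 s>
8. deliver 1→2:  <2:lead b5 s>
9. deliver 1→2:  nop
10. deliver 0→1:  nop
11. deliver 2→0:  <0:foll b5 s>
12. deliver 0→1:  nop
13. timeout(2):  <2:cand b8 s>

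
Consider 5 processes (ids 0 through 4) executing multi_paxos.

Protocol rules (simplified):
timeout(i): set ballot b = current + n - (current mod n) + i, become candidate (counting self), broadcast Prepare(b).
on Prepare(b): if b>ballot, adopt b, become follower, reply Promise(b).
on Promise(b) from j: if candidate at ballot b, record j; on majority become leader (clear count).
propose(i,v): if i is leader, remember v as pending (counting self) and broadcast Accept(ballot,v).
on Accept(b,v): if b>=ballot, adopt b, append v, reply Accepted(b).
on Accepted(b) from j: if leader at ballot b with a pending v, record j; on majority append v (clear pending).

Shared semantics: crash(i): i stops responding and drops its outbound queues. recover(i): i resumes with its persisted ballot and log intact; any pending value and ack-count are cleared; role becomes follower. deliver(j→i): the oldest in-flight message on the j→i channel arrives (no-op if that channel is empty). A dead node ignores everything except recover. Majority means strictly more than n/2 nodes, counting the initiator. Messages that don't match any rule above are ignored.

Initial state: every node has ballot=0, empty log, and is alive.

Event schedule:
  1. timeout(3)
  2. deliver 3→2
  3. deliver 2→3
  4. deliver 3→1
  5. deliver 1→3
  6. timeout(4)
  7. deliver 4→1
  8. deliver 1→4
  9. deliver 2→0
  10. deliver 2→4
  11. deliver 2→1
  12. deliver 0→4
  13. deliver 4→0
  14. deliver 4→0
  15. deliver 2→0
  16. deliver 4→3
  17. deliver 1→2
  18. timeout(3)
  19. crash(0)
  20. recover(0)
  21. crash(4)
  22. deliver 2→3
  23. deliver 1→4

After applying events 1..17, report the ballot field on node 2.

8

e1 timeout(3): 3[cand,b=8,-]
e2 deliver 3→2: 2[foll,b=8,-]
e3 deliver 2→3: ·
e4 deliver 3→1: 1[foll,b=8,-]
e5 deliver 1→3: 3[lead,b=8,-]
e6 timeout(4): 4[cand,b=9,-]
e7 deliver 4→1: 1[foll,b=9,-]
e8 deliver 1→4: ·
e9 deliver 2→0: ·
e10 deliver 2→4: ·
e11 deliver 2→1: ·
e12 deliver 0→4: ·
e13 deliver 4→0: 0[foll,b=9,-]
e14 deliver 4→0: ·
e15 deliver 2→0: ·
e16 deliver 4→3: 3[foll,b=9,-]
e17 deliver 1→2: ·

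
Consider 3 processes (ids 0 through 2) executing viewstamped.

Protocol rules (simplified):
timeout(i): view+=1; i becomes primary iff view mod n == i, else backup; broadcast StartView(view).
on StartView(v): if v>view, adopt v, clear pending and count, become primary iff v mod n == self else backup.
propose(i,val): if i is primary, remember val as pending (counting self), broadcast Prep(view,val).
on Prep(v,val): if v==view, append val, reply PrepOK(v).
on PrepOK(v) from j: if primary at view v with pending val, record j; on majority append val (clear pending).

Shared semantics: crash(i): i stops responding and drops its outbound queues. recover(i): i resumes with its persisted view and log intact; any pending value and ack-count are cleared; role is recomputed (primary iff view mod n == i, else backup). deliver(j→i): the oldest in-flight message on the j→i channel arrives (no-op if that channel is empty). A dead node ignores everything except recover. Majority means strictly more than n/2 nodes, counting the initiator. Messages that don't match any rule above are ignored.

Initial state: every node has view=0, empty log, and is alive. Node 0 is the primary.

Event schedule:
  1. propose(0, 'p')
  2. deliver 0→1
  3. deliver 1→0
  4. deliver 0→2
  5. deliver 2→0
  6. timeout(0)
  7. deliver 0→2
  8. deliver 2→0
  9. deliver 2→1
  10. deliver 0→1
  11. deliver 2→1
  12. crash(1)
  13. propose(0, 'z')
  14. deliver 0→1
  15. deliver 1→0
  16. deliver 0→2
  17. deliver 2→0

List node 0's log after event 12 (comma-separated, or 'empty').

p

step 1 propose(0,'p'): —
step 2 deliver 0→1: 1={back,v=0,log=p}
step 3 deliver 1→0: 0={prim,v=0,log=p}
step 4 deliver 0→2: 2={back,v=0,log=p}
step 5 deliver 2→0: —
step 6 timeout(0): 0={back,v=1,log=p}
step 7 deliver 0→2: 2={back,v=1,log=p}
step 8 deliver 2→0: —
step 9 deliver 2→1: —
step 10 deliver 0→1: 1={prim,v=1,log=p}
step 11 deliver 2→1: —
step 12 crash(1): 1={✗prim,v=1,log=p}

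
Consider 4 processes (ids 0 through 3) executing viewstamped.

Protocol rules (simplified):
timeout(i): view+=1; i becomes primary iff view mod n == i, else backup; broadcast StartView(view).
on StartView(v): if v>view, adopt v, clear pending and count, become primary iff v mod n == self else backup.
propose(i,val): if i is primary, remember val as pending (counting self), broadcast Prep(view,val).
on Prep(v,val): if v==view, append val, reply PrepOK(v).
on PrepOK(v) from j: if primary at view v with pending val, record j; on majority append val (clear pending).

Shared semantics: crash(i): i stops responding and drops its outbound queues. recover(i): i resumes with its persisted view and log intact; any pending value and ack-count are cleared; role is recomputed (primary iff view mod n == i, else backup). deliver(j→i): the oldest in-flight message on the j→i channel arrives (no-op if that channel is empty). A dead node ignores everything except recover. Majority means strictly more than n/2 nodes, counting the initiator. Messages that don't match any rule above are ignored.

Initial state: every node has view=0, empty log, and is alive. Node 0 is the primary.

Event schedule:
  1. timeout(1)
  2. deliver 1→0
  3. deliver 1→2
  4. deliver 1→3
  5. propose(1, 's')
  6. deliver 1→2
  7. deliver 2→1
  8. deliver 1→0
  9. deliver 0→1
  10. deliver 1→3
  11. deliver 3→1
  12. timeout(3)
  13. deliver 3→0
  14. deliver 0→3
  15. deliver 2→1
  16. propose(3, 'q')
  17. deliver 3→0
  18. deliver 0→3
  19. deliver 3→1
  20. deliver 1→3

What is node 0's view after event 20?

[1] timeout(1) → N1(prim v1 [-])
[2] deliver 1→0 → N0(back v1 [-])
[3] deliver 1→2 → N2(back v1 [-])
[4] deliver 1→3 → N3(back v1 [-])
[5] propose(1,'s') → ∅
[6] deliver 1→2 → N2(back v1 [s])
[7] deliver 2→1 → ∅
[8] deliver 1→0 → N0(back v1 [s])
[9] deliver 0→1 → N1(prim v1 [s])
[10] deliver 1→3 → N3(back v1 [s])
[11] deliver 3→1 → ∅
[12] timeout(3) → N3(back v2 [s])
[13] deliver 3→0 → N0(back v2 [s])
[14] deliver 0→3 → ∅
[15] deliver 2→1 → ∅
[16] propose(3,'q') → ∅
[17] deliver 3→0 → ∅
[18] deliver 0→3 → ∅
[19] deliver 3→1 → N1(back v2 [s])
[20] deliver 1→3 → ∅

2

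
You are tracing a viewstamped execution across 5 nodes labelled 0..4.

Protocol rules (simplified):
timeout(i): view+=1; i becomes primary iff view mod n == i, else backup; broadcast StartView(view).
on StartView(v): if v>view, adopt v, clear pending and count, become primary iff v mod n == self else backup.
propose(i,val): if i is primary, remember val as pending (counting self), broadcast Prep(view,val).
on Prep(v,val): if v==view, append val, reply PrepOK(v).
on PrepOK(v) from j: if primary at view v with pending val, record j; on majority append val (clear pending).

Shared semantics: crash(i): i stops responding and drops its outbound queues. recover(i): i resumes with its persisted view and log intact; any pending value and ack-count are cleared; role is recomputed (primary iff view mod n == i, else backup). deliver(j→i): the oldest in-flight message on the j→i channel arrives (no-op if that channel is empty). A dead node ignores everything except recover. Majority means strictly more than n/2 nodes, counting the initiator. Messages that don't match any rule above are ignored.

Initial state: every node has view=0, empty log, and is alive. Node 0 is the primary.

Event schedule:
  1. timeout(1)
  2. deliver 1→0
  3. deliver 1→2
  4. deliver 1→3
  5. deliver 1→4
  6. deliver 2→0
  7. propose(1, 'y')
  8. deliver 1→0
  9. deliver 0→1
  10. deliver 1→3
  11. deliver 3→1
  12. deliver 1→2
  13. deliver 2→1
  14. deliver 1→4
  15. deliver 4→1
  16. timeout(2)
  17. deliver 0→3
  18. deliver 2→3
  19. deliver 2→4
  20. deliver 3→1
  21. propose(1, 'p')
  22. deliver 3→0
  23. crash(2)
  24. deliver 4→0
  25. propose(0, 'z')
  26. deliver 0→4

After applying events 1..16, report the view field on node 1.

[1] timeout(1) → N1(prim v1 [-])
[2] deliver 1→0 → N0(back v1 [-])
[3] deliver 1→2 → N2(back v1 [-])
[4] deliver 1→3 → N3(back v1 [-])
[5] deliver 1→4 → N4(back v1 [-])
[6] deliver 2→0 → ∅
[7] propose(1,'y') → ∅
[8] deliver 1→0 → N0(back v1 [y])
[9] deliver 0→1 → ∅
[10] deliver 1→3 → N3(back v1 [y])
[11] deliver 3→1 → N1(prim v1 [y])
[12] deliver 1→2 → N2(back v1 [y])
[13] deliver 2→1 → ∅
[14] deliver 1→4 → N4(back v1 [y])
[15] deliver 4→1 → ∅
[16] timeout(2) → N2(prim v2 [y])

1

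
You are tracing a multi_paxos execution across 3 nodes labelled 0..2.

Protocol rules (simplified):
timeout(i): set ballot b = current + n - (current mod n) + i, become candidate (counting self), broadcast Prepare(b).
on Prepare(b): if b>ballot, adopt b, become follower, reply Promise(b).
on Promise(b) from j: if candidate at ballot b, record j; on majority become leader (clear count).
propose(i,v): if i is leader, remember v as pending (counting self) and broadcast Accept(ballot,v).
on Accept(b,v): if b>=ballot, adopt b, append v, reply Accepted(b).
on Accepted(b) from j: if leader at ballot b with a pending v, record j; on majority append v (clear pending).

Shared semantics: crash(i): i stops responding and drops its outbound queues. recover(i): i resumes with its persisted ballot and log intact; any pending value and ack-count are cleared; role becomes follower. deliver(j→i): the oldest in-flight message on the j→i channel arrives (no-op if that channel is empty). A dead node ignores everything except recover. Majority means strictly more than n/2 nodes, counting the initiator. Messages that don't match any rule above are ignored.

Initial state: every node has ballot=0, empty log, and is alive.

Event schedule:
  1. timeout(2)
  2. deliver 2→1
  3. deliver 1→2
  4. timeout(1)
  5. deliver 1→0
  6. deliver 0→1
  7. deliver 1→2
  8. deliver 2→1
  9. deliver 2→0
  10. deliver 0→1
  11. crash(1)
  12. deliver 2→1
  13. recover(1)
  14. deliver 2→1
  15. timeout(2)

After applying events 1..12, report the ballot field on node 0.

e1 timeout(2): 2[cand,b=5,-]
e2 deliver 2→1: 1[foll,b=5,-]
e3 deliver 1→2: 2[lead,b=5,-]
e4 timeout(1): 1[cand,b=7,-]
e5 deliver 1→0: 0[foll,b=7,-]
e6 deliver 0→1: 1[lead,b=7,-]
e7 deliver 1→2: 2[foll,b=7,-]
e8 deliver 2→1: ·
e9 deliver 2→0: ·
e10 deliver 0→1: ·
e11 crash(1): 1[✗lead,b=7,-]
e12 deliver 2→1: ·

7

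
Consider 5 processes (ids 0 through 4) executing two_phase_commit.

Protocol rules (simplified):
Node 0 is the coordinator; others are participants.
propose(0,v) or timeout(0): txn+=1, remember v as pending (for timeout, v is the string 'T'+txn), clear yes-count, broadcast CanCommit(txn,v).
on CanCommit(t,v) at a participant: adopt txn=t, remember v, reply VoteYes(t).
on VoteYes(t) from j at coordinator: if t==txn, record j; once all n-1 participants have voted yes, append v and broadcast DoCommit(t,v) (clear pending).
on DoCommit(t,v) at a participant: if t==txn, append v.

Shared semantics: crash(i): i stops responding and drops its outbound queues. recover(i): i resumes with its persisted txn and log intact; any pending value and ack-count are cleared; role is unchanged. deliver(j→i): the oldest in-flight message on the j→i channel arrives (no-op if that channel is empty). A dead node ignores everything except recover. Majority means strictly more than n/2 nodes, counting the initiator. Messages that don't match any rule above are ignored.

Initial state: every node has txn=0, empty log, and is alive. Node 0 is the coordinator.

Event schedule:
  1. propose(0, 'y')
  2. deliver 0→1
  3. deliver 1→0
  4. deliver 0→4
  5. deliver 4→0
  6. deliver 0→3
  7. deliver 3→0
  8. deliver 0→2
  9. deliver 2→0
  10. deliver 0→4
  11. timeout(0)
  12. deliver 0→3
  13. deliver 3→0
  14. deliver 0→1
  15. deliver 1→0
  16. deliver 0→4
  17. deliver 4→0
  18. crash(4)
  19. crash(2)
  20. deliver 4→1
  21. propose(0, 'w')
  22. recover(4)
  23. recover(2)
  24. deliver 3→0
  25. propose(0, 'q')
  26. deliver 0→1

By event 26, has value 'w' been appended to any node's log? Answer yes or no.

no

1. propose(0,'y'):  <0:coor t1 ->
2. deliver 0→1:  <1:part t1 ->
3. deliver 1→0:  nop
4. deliver 0→4:  <4:part t1 ->
5. deliver 4→0:  nop
6. deliver 0→3:  <3:part t1 ->
7. deliver 3→0:  nop
8. deliver 0→2:  <2:part t1 ->
9. deliver 2→0:  <0:coor t1 y>
10. deliver 0→4:  <4:part t1 y>
11. timeout(0):  <0:coor t2 y>
12. deliver 0→3:  <3:part t1 y>
13. deliver 3→0:  nop
14. deliver 0→1:  <1:part t1 y>
15. deliver 1→0:  nop
16. deliver 0→4:  <4:part t2 y>
17. deliver 4→0:  nop
18. crash(4):  <4:✗part t2 y>
19. crash(2):  <2:✗part t1 ->
20. deliver 4→1:  nop
21. propose(0,'w'):  <0:coor t3 y>
22. recover(4):  <4:part t2 y>
23. recover(2):  <2:part t1 ->
24. deliver 3→0:  nop
25. propose(0,'q'):  <0:coor t4 y>
26. deliver 0→1:  <1:part t2 y>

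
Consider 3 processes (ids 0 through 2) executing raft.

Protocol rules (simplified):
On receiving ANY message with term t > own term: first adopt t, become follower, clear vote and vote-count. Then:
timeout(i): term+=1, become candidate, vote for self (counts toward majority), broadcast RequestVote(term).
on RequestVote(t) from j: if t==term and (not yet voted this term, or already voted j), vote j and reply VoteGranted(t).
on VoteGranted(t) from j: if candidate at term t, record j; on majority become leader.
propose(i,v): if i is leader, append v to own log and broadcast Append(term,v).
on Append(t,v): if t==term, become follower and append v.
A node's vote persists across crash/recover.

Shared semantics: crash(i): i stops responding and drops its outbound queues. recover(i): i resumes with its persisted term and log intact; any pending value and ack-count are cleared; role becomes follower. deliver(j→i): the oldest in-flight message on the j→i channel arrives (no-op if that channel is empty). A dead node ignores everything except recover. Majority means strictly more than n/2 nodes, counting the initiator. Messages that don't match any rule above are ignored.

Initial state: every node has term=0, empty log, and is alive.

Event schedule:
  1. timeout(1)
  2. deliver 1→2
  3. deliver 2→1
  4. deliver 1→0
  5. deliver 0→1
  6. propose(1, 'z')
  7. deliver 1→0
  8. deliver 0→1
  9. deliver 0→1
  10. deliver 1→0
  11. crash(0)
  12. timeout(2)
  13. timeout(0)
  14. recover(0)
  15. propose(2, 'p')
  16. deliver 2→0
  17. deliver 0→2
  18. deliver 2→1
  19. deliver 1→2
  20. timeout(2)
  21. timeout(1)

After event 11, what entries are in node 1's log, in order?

after 1 — timeout(1): n1:cand/t1/[-]
after 2 — deliver 1→2: n2:foll/t1/[-]
after 3 — deliver 2→1: n1:lead/t1/[-]
after 4 — deliver 1→0: n0:foll/t1/[-]
after 5 — deliver 0→1: ·
after 6 — propose(1,'z'): n1:lead/t1/[z]
after 7 — deliver 1→0: n0:foll/t1/[z]
after 8 — deliver 0→1: ·
after 9 — deliver 0→1: ·
after 10 — deliver 1→0: ·
after 11 — crash(0): n0:✗foll/t1/[z]

z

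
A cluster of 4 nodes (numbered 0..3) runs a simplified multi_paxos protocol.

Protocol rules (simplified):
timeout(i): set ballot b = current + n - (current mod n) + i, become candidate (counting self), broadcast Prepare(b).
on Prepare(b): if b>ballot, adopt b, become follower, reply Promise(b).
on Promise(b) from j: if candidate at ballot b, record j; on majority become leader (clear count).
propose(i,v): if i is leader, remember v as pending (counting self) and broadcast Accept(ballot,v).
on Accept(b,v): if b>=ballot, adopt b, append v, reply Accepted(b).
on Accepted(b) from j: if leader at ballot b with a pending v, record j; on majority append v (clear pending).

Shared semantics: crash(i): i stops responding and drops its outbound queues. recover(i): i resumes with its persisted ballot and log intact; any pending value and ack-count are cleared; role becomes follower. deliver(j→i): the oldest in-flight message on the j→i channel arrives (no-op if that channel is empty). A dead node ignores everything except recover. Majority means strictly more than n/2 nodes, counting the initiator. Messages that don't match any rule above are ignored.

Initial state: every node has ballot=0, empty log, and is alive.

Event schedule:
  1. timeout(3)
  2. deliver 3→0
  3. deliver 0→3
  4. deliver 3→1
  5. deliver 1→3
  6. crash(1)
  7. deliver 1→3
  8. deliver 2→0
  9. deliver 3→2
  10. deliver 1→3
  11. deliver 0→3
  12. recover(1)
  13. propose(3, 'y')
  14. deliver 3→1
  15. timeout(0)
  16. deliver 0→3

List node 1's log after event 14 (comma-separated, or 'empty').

y

1. timeout(3):  <3:cand b7 ->
2. deliver 3→0:  <0:foll b7 ->
3. deliver 0→3:  nop
4. deliver 3→1:  <1:foll b7 ->
5. deliver 1→3:  <3:lead b7 ->
6. crash(1):  <1:✗foll b7 ->
7. deliver 1→3:  nop
8. deliver 2→0:  nop
9. deliver 3→2:  <2:foll b7 ->
10. deliver 1→3:  nop
11. deliver 0→3:  nop
12. recover(1):  <1:foll b7 ->
13. propose(3,'y'):  nop
14. deliver 3→1:  <1:foll b7 y>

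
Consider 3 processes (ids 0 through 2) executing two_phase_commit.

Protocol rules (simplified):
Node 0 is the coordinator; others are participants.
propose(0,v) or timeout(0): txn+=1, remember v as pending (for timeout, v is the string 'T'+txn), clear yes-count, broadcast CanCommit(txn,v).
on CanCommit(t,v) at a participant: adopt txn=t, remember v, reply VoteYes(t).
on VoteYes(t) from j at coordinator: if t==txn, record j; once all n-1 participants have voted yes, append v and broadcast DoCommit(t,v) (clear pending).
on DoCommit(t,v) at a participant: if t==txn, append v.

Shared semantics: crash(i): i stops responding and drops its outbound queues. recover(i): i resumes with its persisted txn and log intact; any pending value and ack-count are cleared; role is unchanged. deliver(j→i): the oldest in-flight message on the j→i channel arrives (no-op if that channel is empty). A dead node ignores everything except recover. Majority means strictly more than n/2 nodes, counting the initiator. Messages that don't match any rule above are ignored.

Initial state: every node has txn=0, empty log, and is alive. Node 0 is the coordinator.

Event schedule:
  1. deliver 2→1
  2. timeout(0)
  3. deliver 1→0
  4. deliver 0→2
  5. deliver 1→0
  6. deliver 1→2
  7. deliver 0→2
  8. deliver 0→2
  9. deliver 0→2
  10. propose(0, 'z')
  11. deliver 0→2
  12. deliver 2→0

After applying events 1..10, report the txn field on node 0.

2

step 1 deliver 2→1: —
step 2 timeout(0): 0={coor,t=1,log=-}
step 3 deliver 1→0: —
step 4 deliver 0→2: 2={part,t=1,log=-}
step 5 deliver 1→0: —
step 6 deliver 1→2: —
step 7 deliver 0→2: —
step 8 deliver 0→2: —
step 9 deliver 0→2: —
step 10 propose(0,'z'): 0={coor,t=2,log=-}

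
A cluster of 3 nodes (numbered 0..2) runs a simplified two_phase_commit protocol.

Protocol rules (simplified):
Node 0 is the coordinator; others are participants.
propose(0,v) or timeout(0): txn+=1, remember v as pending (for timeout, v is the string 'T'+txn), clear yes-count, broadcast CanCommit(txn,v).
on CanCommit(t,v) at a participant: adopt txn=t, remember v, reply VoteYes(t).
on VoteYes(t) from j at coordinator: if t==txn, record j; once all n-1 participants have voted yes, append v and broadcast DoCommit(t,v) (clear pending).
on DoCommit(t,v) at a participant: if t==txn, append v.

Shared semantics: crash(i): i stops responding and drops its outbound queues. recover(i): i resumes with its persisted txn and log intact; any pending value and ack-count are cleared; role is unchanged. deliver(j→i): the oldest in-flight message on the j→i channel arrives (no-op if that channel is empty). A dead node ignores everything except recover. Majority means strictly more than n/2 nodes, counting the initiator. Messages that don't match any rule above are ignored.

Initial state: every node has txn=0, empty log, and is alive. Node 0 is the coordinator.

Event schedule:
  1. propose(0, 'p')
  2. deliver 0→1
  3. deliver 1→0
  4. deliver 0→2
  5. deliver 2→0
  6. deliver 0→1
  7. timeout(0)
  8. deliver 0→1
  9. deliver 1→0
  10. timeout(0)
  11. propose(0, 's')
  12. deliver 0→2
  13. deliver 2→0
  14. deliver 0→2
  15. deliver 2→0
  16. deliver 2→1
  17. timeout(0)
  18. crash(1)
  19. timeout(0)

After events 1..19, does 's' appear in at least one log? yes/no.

no

1. propose(0,'p'):  <0:coor t1 ->
2. deliver 0→1:  <1:part t1 ->
3. deliver 1→0:  nop
4. deliver 0→2:  <2:part t1 ->
5. deliver 2→0:  <0:coor t1 p>
6. deliver 0→1:  <1:part t1 p>
7. timeout(0):  <0:coor t2 p>
8. deliver 0→1:  <1:part t2 p>
9. deliver 1→0:  nop
10. timeout(0):  <0:coor t3 p>
11. propose(0,'s'):  <0:coor t4 p>
12. deliver 0→2:  <2:part t1 p>
13. deliver 2→0:  nop
14. deliver 0→2:  <2:part t2 p>
15. deliver 2→0:  nop
16. deliver 2→1:  nop
17. timeout(0):  <0:coor t5 p>
18. crash(1):  <1:✗part t2 p>
19. timeout(0):  <0:coor t6 p>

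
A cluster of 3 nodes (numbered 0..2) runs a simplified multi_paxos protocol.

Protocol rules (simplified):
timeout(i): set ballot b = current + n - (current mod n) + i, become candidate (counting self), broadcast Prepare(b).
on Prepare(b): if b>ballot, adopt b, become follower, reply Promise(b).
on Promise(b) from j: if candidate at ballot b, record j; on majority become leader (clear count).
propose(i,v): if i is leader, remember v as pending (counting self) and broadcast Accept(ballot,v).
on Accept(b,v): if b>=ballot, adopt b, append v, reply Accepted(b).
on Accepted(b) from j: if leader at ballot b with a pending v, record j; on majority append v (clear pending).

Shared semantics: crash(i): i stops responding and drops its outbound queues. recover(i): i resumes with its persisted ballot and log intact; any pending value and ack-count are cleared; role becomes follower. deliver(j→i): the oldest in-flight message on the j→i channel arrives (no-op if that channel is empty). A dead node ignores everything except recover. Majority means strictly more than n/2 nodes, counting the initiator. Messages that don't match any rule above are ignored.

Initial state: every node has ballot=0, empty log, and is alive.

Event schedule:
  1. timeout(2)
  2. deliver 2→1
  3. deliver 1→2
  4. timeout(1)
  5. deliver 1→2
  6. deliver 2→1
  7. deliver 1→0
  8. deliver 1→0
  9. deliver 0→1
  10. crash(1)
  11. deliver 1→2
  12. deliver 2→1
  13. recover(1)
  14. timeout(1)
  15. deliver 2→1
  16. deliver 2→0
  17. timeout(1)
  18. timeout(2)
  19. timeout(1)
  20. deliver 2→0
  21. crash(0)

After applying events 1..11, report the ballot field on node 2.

step 1 timeout(2): 2={cand,b=5,log=-}
step 2 deliver 2→1: 1={foll,b=5,log=-}
step 3 deliver 1→2: 2={lead,b=5,log=-}
step 4 timeout(1): 1={cand,b=7,log=-}
step 5 deliver 1→2: 2={foll,b=7,log=-}
step 6 deliver 2→1: 1={lead,b=7,log=-}
step 7 deliver 1→0: 0={foll,b=7,log=-}
step 8 deliver 1→0: —
step 9 deliver 0→1: —
step 10 crash(1): 1={✗lead,b=7,log=-}
step 11 deliver 1→2: —

7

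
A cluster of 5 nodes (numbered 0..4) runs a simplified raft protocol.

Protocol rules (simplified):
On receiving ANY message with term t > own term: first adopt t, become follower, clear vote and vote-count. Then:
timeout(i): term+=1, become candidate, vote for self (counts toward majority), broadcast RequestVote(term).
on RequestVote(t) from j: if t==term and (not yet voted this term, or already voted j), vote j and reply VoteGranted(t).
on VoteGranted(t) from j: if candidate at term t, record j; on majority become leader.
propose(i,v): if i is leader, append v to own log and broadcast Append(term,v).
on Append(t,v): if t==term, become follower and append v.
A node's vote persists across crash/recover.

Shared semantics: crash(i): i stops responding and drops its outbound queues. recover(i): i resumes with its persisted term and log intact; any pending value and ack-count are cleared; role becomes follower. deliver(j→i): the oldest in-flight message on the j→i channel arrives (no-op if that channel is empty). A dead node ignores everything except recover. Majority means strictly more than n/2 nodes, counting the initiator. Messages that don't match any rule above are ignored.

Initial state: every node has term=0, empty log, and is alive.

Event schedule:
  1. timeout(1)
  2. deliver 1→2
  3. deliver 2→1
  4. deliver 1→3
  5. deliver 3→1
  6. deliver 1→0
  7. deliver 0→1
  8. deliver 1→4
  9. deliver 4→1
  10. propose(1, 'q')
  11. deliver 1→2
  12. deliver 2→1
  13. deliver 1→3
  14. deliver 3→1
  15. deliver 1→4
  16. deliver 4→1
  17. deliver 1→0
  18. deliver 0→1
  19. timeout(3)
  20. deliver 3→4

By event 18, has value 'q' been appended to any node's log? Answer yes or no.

yes

[1] timeout(1) → N1(cand t1 [-])
[2] deliver 1→2 → N2(foll t1 [-])
[3] deliver 2→1 → ∅
[4] deliver 1→3 → N3(foll t1 [-])
[5] deliver 3→1 → N1(lead t1 [-])
[6] deliver 1→0 → N0(foll t1 [-])
[7] deliver 0→1 → ∅
[8] deliver 1→4 → N4(foll t1 [-])
[9] deliver 4→1 → ∅
[10] propose(1,'q') → N1(lead t1 [q])
[11] deliver 1→2 → N2(foll t1 [q])
[12] deliver 2→1 → ∅
[13] deliver 1→3 → N3(foll t1 [q])
[14] deliver 3→1 → ∅
[15] deliver 1→4 → N4(foll t1 [q])
[16] deliver 4→1 → ∅
[17] deliver 1→0 → N0(foll t1 [q])
[18] deliver 0→1 → ∅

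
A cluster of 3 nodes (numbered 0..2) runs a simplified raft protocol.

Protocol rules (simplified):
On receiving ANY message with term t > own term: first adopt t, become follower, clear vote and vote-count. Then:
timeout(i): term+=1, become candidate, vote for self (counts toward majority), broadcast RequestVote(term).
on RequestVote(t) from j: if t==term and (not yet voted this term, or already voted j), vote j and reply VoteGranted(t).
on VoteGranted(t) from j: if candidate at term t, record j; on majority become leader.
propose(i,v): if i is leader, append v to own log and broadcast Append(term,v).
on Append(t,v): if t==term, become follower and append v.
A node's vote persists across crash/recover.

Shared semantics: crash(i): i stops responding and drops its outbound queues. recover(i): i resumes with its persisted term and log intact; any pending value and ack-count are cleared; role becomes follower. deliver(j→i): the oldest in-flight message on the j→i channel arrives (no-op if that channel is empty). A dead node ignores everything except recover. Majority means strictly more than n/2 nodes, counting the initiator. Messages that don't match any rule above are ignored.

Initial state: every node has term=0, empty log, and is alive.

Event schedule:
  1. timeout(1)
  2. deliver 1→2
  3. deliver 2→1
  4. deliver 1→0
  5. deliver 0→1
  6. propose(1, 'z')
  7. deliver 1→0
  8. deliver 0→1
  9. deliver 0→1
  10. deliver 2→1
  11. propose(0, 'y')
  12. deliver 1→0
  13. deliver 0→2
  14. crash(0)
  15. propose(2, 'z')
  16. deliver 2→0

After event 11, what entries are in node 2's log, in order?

empty

after 1 — timeout(1): n1:cand/t1/[-]
after 2 — deliver 1→2: n2:foll/t1/[-]
after 3 — deliver 2→1: n1:lead/t1/[-]
after 4 — deliver 1→0: n0:foll/t1/[-]
after 5 — deliver 0→1: ·
after 6 — propose(1,'z'): n1:lead/t1/[z]
after 7 — deliver 1→0: n0:foll/t1/[z]
after 8 — deliver 0→1: ·
after 9 — deliver 0→1: ·
after 10 — deliver 2→1: ·
after 11 — propose(0,'y'): ·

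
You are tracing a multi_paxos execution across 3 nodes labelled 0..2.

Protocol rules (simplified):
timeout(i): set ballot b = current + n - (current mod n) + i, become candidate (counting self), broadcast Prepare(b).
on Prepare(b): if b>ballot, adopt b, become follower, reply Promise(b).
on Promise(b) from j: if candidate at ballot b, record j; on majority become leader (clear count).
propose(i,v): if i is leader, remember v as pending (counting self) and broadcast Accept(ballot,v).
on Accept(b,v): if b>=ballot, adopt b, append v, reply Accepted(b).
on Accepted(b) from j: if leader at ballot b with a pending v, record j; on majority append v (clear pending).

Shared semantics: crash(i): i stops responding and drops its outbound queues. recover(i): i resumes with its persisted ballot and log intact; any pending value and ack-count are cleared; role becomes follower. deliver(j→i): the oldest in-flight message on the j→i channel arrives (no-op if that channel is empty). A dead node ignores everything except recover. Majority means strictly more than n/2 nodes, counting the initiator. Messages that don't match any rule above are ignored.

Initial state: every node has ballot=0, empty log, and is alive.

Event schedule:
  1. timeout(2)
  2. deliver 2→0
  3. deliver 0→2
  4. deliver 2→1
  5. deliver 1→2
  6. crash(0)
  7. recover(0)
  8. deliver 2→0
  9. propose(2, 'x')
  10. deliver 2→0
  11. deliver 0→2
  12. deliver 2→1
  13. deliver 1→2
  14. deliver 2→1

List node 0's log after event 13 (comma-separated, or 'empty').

x

[1] timeout(2) → N2(cand b5 [-])
[2] deliver 2→0 → N0(foll b5 [-])
[3] deliver 0→2 → N2(lead b5 [-])
[4] deliver 2→1 → N1(foll b5 [-])
[5] deliver 1→2 → ∅
[6] crash(0) → N0(✗foll b5 [-])
[7] recover(0) → N0(foll b5 [-])
[8] deliver 2→0 → ∅
[9] propose(2,'x') → ∅
[10] deliver 2→0 → N0(foll b5 [x])
[11] deliver 0→2 → N2(lead b5 [x])
[12] deliver 2→1 → N1(foll b5 [x])
[13] deliver 1→2 → ∅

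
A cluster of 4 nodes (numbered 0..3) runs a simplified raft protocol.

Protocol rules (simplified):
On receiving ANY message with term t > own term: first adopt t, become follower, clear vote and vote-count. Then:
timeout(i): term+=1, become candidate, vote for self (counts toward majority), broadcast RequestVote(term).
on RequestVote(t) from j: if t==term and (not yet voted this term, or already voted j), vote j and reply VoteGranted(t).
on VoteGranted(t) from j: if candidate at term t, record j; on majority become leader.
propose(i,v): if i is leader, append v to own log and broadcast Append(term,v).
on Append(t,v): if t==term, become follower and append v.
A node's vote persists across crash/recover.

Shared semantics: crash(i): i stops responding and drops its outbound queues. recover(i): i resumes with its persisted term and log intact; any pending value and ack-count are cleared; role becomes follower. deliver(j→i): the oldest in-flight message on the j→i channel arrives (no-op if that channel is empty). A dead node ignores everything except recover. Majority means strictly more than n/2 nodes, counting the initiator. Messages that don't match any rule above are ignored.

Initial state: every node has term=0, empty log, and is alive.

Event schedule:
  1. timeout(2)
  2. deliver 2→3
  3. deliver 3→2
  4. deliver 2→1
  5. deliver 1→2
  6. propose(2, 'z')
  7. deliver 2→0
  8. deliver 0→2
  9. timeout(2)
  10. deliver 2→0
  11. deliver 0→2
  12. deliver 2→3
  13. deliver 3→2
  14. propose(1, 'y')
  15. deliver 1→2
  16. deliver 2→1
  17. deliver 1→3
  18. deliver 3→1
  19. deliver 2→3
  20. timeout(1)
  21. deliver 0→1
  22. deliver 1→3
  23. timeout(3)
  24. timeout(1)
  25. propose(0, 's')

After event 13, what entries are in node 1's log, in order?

[1] timeout(2) → N2(cand t1 [-])
[2] deliver 2→3 → N3(foll t1 [-])
[3] deliver 3→2 → ∅
[4] deliver 2→1 → N1(foll t1 [-])
[5] deliver 1→2 → N2(lead t1 [-])
[6] propose(2,'z') → N2(lead t1 [z])
[7] deliver 2→0 → N0(foll t1 [-])
[8] deliver 0→2 → ∅
[9] timeout(2) → N2(cand t2 [z])
[10] deliver 2→0 → N0(foll t1 [z])
[11] deliver 0→2 → ∅
[12] deliver 2→3 → N3(foll t1 [z])
[13] deliver 3→2 → ∅

empty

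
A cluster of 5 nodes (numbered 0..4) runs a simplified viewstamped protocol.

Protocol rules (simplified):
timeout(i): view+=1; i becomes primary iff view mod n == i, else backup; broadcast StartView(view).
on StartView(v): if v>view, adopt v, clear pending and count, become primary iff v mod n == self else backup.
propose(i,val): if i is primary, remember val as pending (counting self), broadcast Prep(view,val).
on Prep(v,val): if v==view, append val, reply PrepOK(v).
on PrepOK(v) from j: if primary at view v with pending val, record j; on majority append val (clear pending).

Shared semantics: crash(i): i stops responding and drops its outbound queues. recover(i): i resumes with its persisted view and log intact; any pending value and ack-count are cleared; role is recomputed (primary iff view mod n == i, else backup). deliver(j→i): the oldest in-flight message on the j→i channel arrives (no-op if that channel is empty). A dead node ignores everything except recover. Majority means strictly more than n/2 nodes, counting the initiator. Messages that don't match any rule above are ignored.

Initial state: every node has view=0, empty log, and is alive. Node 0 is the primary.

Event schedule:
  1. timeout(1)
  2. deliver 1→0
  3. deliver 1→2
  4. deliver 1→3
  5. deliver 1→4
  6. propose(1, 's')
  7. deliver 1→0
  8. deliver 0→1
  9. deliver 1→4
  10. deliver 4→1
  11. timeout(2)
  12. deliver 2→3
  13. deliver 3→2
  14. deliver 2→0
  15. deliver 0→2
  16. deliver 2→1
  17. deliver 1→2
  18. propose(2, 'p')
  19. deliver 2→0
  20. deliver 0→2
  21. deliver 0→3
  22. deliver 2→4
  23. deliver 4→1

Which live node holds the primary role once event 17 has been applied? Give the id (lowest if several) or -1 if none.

2

step 1 timeout(1): 1={prim,v=1,log=-}
step 2 deliver 1→0: 0={back,v=1,log=-}
step 3 deliver 1→2: 2={back,v=1,log=-}
step 4 deliver 1→3: 3={back,v=1,log=-}
step 5 deliver 1→4: 4={back,v=1,log=-}
step 6 propose(1,'s'): —
step 7 deliver 1→0: 0={back,v=1,log=s}
step 8 deliver 0→1: —
step 9 deliver 1→4: 4={back,v=1,log=s}
step 10 deliver 4→1: 1={prim,v=1,log=s}
step 11 timeout(2): 2={prim,v=2,log=-}
step 12 deliver 2→3: 3={back,v=2,log=-}
step 13 deliver 3→2: —
step 14 deliver 2→0: 0={back,v=2,log=s}
step 15 deliver 0→2: —
step 16 deliver 2→1: 1={back,v=2,log=s}
step 17 deliver 1→2: —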